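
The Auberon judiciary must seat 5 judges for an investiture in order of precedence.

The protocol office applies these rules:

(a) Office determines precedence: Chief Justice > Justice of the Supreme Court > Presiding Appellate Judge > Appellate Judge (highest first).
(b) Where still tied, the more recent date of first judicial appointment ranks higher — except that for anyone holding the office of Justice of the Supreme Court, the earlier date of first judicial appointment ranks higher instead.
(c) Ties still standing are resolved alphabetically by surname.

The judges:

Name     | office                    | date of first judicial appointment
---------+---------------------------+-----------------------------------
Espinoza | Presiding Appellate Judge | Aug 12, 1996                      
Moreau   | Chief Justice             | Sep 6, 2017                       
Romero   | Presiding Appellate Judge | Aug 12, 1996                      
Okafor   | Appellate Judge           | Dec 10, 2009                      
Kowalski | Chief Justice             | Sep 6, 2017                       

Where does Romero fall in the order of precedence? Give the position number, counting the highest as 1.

By office: Kowalski and Moreau (Chief Justice); then Espinoza and Romero (Presiding Appellate Judge); then Okafor (Appellate Judge).
Kowalski and Moreau both have date of first judicial appointment Sep 6, 2017, so the next rule applies.
Among Kowalski and Moreau, alphabetically by surname: Kowalski before Moreau.
Espinoza and Romero both have date of first judicial appointment Aug 12, 1996, so the next rule applies.
Among Espinoza and Romero, alphabetically by surname: Espinoza before Romero.
Order: Kowalski, Moreau, Espinoza, Romero, Okafor. So position 4.

4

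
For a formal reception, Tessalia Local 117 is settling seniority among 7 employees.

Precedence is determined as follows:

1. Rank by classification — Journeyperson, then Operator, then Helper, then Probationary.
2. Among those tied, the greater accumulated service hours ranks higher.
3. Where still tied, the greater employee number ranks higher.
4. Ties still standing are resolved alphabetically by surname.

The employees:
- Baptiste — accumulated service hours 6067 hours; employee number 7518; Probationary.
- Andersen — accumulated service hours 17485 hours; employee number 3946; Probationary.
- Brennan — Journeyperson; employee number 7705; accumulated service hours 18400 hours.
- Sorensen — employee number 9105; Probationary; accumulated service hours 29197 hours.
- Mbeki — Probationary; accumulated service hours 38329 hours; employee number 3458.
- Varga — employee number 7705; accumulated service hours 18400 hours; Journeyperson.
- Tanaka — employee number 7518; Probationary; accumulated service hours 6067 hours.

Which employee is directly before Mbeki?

By classification: Brennan and Varga (Journeyperson); then Mbeki, Sorensen, Andersen, Baptiste and Tanaka (Probationary).
Brennan and Varga both have accumulated service hours 18400 hours, so the next rule applies.
Brennan and Varga both have employee number 7705, so the next rule applies.
Among Brennan and Varga, alphabetically by surname: Brennan before Varga.
Among Mbeki, Sorensen, Andersen, Baptiste and Tanaka, by accumulated service hours (higher first): Mbeki (38329 hours) before Sorensen (29197 hours) before Andersen (17485 hours) before Baptiste and Tanaka (6067 hours).
Baptiste and Tanaka both have employee number 7518, so the next rule applies.
Among Baptiste and Tanaka, alphabetically by surname: Baptiste before Tanaka.
Order: Brennan, Varga, Mbeki, Sorensen, Andersen, Baptiste, Tanaka.

Varga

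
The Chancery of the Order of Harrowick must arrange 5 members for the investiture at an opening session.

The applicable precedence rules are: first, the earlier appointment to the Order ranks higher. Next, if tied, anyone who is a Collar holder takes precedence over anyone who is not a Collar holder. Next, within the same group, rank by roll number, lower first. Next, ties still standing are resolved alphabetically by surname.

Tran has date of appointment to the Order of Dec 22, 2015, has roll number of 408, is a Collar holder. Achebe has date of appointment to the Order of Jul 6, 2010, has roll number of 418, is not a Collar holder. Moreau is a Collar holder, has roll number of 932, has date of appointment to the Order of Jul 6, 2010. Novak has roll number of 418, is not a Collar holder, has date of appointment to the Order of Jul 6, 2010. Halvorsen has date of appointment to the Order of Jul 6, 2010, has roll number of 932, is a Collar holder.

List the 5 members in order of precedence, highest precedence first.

By date of appointment to the Order (earlier first): Halvorsen, Moreau, Achebe and Novak (each Jul 6, 2010); then Tran (Dec 22, 2015).
Among Halvorsen, Moreau, Achebe and Novak, a Collar holder before not a Collar holder: Halvorsen and Moreau (a Collar holder) before Achebe and Novak (not a Collar holder).
Halvorsen and Moreau both have roll number 932, so the next rule applies.
Among Halvorsen and Moreau, alphabetically by surname: Halvorsen before Moreau.
Achebe and Novak both have roll number 418, so the next rule applies.
Among Achebe and Novak, alphabetically by surname: Achebe before Novak.
Full order: Halvorsen, Moreau, Achebe, Novak, Tran.

Halvorsen, Moreau, Achebe, Novak, Tran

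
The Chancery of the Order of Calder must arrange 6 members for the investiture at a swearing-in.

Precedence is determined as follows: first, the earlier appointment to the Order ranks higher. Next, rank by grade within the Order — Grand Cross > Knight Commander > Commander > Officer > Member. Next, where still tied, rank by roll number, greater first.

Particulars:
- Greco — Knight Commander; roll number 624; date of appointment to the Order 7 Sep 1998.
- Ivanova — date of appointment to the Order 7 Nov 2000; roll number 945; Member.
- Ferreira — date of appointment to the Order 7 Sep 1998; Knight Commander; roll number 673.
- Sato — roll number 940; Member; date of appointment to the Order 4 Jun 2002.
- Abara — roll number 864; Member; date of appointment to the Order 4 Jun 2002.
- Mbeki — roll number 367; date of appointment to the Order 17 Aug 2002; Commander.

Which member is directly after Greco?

By date of appointment to the Order (earlier first): Ferreira and Greco (both 7 Sep 1998); then Ivanova (7 Nov 2000); then Sato and Abara (both 4 Jun 2002); then Mbeki (17 Aug 2002).
Ferreira and Greco are each Knight Commander, so the next rule applies.
Among Ferreira and Greco, by roll number (higher first): Ferreira (673) before Greco (624).
Sato and Abara are each Member, so the next rule applies.
Among Sato and Abara, by roll number (higher first): Sato (940) before Abara (864).
Order: Ferreira, Greco, Ivanova, Sato, Abara, Mbeki.

Ivanova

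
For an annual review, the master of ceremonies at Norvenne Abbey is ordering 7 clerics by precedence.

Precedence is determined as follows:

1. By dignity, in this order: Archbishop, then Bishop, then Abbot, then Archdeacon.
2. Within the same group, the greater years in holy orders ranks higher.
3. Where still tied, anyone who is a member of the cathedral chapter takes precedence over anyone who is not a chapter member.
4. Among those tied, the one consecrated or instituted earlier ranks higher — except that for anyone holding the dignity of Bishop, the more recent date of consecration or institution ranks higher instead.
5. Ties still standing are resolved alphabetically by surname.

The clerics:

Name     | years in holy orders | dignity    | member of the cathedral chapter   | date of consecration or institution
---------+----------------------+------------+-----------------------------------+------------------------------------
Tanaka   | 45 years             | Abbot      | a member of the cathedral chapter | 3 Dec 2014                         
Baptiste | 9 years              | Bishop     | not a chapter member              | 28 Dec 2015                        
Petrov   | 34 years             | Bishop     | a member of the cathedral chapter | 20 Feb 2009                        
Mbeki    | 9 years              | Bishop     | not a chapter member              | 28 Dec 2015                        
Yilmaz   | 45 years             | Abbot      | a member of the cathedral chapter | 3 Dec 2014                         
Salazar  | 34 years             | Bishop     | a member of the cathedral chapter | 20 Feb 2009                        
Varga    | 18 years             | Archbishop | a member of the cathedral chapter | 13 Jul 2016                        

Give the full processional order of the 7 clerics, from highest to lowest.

Varga, Petrov, Salazar, Baptiste, Mbeki, Tanaka, Yilmaz

By dignity: Varga (Archbishop); then Petrov, Salazar, Baptiste and Mbeki (Bishop); then Tanaka and Yilmaz (Abbot).
Among Petrov, Salazar, Baptiste and Mbeki, by years in holy orders (higher first): Petrov and Salazar (34 years) before Baptiste and Mbeki (9 years).
Petrov and Salazar are each a member of the cathedral chapter, so the next rule applies.
Petrov and Salazar both have date of consecration or institution 20 Feb 2009, so the next rule applies.
Among Petrov and Salazar, alphabetically by surname: Petrov before Salazar.
Baptiste and Mbeki are each not a chapter member, so the next rule applies.
Baptiste and Mbeki both have date of consecration or institution 28 Dec 2015, so the next rule applies.
Among Baptiste and Mbeki, alphabetically by surname: Baptiste before Mbeki.
Tanaka and Yilmaz both have years in holy orders 45 years, so the next rule applies.
Tanaka and Yilmaz are each a member of the cathedral chapter, so the next rule applies.
Tanaka and Yilmaz both have date of consecration or institution 3 Dec 2014, so the next rule applies.
Among Tanaka and Yilmaz, alphabetically by surname: Tanaka before Yilmaz.
Full order: Varga, Petrov, Salazar, Baptiste, Mbeki, Tanaka, Yilmaz.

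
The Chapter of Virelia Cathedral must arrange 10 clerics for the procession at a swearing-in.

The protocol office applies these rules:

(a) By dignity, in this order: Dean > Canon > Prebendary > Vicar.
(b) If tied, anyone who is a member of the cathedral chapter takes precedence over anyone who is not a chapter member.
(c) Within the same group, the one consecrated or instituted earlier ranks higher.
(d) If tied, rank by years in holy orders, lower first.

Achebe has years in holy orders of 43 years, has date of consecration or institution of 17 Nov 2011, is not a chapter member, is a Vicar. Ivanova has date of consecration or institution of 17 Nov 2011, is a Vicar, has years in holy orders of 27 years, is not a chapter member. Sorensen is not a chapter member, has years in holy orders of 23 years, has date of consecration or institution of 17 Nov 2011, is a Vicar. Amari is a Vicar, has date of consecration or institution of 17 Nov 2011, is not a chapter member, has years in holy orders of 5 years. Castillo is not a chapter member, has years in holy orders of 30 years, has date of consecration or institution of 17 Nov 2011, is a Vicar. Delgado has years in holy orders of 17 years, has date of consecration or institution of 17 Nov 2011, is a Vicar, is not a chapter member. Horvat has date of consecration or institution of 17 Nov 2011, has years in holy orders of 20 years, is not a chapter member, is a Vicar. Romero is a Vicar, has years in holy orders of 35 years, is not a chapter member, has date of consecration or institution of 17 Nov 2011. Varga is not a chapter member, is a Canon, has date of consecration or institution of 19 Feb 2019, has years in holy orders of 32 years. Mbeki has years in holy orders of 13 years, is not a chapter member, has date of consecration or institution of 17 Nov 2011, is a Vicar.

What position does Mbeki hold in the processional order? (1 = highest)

By dignity: Varga (Canon); then Amari, Mbeki, Delgado, Horvat, Sorensen, Ivanova, Castillo, Romero and Achebe (Vicar).
Amari, Mbeki, Delgado, Horvat, Sorensen, Ivanova, Castillo, Romero and Achebe are each not a chapter member, so the next rule applies.
Amari, Mbeki, Delgado, Horvat, Sorensen, Ivanova, Castillo, Romero and Achebe all have date of consecration or institution 17 Nov 2011, so the next rule applies.
Among Amari, Mbeki, Delgado, Horvat, Sorensen, Ivanova, Castillo, Romero and Achebe, by years in holy orders (lower first): Amari (5 years) before Mbeki (13 years) before Delgado (17 years) before Horvat (20 years) before Sorensen (23 years) before Ivanova (27 years) before Castillo (30 years) before Romero (35 years) before Achebe (43 years).
Order: Varga, Amari, Mbeki, Delgado, Horvat, Sorensen, Ivanova, Castillo, Romero, Achebe. So position 3.

3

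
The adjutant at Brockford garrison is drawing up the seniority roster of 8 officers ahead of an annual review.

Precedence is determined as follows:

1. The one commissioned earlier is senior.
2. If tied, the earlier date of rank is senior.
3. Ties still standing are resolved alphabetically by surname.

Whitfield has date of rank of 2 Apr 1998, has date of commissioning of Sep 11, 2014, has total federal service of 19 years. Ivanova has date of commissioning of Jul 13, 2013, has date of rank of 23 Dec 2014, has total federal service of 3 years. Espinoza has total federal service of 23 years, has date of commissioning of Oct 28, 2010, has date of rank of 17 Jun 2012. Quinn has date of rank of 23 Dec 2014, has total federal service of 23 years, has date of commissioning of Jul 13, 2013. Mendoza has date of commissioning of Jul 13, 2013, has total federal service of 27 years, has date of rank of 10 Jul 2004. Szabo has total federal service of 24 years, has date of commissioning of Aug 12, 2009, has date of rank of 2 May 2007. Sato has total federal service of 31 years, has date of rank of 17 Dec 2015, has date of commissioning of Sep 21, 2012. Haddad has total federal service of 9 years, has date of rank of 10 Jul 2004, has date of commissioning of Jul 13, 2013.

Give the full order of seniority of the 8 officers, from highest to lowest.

By date of commissioning (earlier first): Szabo (Aug 12, 2009); then Espinoza (Oct 28, 2010); then Sato (Sep 21, 2012); then Haddad, Mendoza, Ivanova and Quinn (each Jul 13, 2013); then Whitfield (Sep 11, 2014).
Among Haddad, Mendoza, Ivanova and Quinn, by date of rank (earlier first): Haddad and Mendoza (10 Jul 2004) before Ivanova and Quinn (23 Dec 2014).
Among Haddad and Mendoza, alphabetically by surname: Haddad before Mendoza.
Among Ivanova and Quinn, alphabetically by surname: Ivanova before Quinn.
Full order: Szabo, Espinoza, Sato, Haddad, Mendoza, Ivanova, Quinn, Whitfield.

Szabo, Espinoza, Sato, Haddad, Mendoza, Ivanova, Quinn, Whitfield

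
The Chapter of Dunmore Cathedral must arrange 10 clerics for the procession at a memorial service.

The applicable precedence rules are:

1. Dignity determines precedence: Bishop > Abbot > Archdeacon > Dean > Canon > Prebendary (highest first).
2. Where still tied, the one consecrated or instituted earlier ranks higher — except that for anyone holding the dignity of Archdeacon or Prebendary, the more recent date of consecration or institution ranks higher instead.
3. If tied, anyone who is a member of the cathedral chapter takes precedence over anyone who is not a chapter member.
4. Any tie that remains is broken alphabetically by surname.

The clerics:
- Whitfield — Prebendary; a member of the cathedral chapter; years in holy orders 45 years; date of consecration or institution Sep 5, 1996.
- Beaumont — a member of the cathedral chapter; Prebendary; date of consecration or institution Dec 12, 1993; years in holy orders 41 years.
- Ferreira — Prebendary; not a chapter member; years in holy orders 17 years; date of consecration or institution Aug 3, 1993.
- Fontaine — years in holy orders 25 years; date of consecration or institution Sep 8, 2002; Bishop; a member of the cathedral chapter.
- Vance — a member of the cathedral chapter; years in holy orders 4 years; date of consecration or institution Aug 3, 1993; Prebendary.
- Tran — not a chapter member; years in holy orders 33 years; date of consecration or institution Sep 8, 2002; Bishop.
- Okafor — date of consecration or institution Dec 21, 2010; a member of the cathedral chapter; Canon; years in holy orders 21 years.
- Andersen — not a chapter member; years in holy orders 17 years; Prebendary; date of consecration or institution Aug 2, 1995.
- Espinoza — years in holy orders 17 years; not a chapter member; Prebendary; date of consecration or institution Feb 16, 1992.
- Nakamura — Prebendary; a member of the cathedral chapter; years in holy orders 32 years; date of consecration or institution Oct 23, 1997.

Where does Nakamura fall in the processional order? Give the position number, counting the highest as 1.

By dignity: Fontaine and Tran (Bishop); then Okafor (Canon); then Nakamura, Whitfield, Andersen, Beaumont, Vance, Ferreira and Espinoza (Prebendary).
Fontaine and Tran both have date of consecration or institution Sep 8, 2002, so the next rule applies.
Among Fontaine and Tran, a member of the cathedral chapter before not a chapter member: Fontaine (a member of the cathedral chapter) before Tran (not a chapter member).
Among Nakamura, Whitfield, Andersen, Beaumont, Vance, Ferreira and Espinoza, by date of consecration or institution (later first) (reversed rule for this group): Nakamura (Oct 23, 1997) before Whitfield (Sep 5, 1996) before Andersen (Aug 2, 1995) before Beaumont (Dec 12, 1993) before Vance and Ferreira (Aug 3, 1993) before Espinoza (Feb 16, 1992).
Among Vance and Ferreira, a member of the cathedral chapter before not a chapter member: Vance (a member of the cathedral chapter) before Ferreira (not a chapter member).
Order: Fontaine, Tran, Okafor, Nakamura, Whitfield, Andersen, Beaumont, Vance, Ferreira, Espinoza. So position 4.

4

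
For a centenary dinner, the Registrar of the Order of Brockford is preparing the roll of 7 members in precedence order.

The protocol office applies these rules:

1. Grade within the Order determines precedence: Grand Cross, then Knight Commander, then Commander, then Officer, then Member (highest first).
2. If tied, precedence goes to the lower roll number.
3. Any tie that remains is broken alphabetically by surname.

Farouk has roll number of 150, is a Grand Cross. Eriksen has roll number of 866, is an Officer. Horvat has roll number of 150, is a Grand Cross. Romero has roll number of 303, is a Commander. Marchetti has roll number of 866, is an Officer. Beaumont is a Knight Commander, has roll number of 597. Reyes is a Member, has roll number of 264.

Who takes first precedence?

Farouk

By grade within the Order: Farouk and Horvat (Grand Cross); then Beaumont (Knight Commander); then Romero (Commander); then Eriksen and Marchetti (Officer); then Reyes (Member).
Farouk and Horvat both have roll number 150, so the next rule applies.
Among Farouk and Horvat, alphabetically by surname: Farouk before Horvat.
Eriksen and Marchetti both have roll number 866, so the next rule applies.
Among Eriksen and Marchetti, alphabetically by surname: Eriksen before Marchetti.
Order: Farouk, Horvat, Beaumont, Romero, Eriksen, Marchetti, Reyes.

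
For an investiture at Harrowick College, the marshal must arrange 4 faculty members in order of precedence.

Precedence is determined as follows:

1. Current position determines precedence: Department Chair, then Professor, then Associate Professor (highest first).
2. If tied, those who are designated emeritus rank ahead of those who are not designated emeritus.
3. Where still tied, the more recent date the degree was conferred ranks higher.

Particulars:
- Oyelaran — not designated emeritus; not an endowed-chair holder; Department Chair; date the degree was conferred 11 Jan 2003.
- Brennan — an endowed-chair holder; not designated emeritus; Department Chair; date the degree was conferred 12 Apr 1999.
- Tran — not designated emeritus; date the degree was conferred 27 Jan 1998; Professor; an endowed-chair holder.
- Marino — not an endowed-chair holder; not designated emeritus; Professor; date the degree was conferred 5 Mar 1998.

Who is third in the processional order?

Marino

By current position: Oyelaran and Brennan (Department Chair); then Marino and Tran (Professor).
Oyelaran and Brennan are each not designated emeritus, so the next rule applies.
Among Oyelaran and Brennan, by date the degree was conferred (later first): Oyelaran (11 Jan 2003) before Brennan (12 Apr 1999).
Marino and Tran are each not designated emeritus, so the next rule applies.
Among Marino and Tran, by date the degree was conferred (later first): Marino (5 Mar 1998) before Tran (27 Jan 1998).
Order: Oyelaran, Brennan, Marino, Tran.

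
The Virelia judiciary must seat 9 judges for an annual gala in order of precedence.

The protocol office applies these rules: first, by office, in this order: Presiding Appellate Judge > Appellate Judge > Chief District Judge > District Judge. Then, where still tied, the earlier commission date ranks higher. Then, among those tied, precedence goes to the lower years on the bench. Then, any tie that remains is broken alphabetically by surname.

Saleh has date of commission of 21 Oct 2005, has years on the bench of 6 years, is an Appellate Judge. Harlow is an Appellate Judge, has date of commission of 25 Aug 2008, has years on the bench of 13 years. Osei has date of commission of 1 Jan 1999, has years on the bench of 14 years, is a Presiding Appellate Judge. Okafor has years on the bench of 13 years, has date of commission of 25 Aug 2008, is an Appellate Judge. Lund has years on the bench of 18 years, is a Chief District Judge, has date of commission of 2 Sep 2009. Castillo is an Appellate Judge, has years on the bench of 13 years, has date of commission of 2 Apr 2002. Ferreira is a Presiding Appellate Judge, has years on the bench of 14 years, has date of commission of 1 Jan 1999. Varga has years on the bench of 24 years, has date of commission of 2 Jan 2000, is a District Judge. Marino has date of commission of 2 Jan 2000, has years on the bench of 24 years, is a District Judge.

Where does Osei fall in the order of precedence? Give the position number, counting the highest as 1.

2

By office: Ferreira and Osei (Presiding Appellate Judge); then Castillo, Saleh, Harlow and Okafor (Appellate Judge); then Lund (Chief District Judge); then Marino and Varga (District Judge).
Ferreira and Osei both have date of commission 1 Jan 1999, so the next rule applies.
Ferreira and Osei both have years on the bench 14 years, so the next rule applies.
Among Ferreira and Osei, alphabetically by surname: Ferreira before Osei.
Among Castillo, Saleh, Harlow and Okafor, by date of commission (earlier first): Castillo (2 Apr 2002) before Saleh (21 Oct 2005) before Harlow and Okafor (25 Aug 2008).
Harlow and Okafor both have years on the bench 13 years, so the next rule applies.
Among Harlow and Okafor, alphabetically by surname: Harlow before Okafor.
Marino and Varga both have date of commission 2 Jan 2000, so the next rule applies.
Marino and Varga both have years on the bench 24 years, so the next rule applies.
Among Marino and Varga, alphabetically by surname: Marino before Varga.
Order: Ferreira, Osei, Castillo, Saleh, Harlow, Okafor, Lund, Marino, Varga. So position 2.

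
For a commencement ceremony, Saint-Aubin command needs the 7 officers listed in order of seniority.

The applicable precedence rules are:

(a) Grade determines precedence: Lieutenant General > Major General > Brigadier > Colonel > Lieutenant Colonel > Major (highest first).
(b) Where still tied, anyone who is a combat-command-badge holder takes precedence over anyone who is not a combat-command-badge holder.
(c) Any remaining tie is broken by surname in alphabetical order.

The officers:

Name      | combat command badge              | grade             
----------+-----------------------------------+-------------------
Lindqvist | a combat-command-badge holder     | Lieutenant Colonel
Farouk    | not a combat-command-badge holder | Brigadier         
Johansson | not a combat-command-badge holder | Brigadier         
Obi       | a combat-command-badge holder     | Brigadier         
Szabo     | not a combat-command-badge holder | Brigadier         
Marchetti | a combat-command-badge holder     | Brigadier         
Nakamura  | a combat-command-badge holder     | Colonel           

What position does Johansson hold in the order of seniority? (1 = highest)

4

By grade: Marchetti, Obi, Farouk, Johansson and Szabo (Brigadier); then Nakamura (Colonel); then Lindqvist (Lieutenant Colonel).
Among Marchetti, Obi, Farouk, Johansson and Szabo, a combat-command-badge holder before not a combat-command-badge holder: Marchetti and Obi (a combat-command-badge holder) before Farouk, Johansson and Szabo (not a combat-command-badge holder).
Among Marchetti and Obi, alphabetically by surname: Marchetti before Obi.
Among Farouk, Johansson and Szabo, alphabetically by surname: Farouk before Johansson before Szabo.
Order: Marchetti, Obi, Farouk, Johansson, Szabo, Nakamura, Lindqvist. So position 4.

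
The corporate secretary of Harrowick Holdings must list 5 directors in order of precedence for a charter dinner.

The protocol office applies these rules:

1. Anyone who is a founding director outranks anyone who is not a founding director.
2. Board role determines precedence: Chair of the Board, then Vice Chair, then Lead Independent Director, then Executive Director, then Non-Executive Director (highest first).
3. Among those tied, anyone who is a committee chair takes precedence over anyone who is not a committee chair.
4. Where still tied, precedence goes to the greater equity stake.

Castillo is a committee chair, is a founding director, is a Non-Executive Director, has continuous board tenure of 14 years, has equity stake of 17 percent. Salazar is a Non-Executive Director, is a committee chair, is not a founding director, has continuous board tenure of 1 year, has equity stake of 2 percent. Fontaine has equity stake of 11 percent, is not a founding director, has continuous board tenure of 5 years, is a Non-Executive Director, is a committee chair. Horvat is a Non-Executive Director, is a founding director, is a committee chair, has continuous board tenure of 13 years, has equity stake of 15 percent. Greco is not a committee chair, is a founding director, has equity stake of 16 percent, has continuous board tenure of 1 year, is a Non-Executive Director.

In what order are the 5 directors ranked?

Castillo, Horvat, Greco, Fontaine, Salazar

By the first rule: Castillo, Horvat and Greco (each a founding director); then Fontaine and Salazar (both not a founding director).
Castillo, Horvat and Greco are each Non-Executive Director, so the next rule applies.
Among Castillo, Horvat and Greco, a committee chair before not a committee chair: Castillo and Horvat (a committee chair) before Greco (not a committee chair).
Among Castillo and Horvat, by equity stake (higher first): Castillo (17 percent) before Horvat (15 percent).
Fontaine and Salazar are each Non-Executive Director, so the next rule applies.
Fontaine and Salazar are each a committee chair, so the next rule applies.
Among Fontaine and Salazar, by equity stake (higher first): Fontaine (11 percent) before Salazar (2 percent).
Full order: Castillo, Horvat, Greco, Fontaine, Salazar.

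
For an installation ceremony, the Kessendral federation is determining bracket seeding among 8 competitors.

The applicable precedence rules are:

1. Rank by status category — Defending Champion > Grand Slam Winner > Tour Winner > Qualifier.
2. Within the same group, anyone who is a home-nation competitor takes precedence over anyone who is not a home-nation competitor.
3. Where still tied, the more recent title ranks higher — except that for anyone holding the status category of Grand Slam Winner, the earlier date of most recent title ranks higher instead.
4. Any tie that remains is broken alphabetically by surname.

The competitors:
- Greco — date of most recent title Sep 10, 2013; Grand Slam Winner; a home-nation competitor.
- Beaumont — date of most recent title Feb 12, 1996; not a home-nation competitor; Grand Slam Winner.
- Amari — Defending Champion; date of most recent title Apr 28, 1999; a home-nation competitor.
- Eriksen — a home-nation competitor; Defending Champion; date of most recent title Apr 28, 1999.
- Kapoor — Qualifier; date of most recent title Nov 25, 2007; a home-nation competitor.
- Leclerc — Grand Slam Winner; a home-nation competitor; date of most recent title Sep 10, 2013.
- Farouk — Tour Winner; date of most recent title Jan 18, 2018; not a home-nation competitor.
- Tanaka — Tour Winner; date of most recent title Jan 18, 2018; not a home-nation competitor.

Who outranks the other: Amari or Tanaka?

Amari

By status category: Amari and Eriksen (Defending Champion); then Greco, Leclerc and Beaumont (Grand Slam Winner); then Farouk and Tanaka (Tour Winner); then Kapoor (Qualifier).
Amari and Eriksen are each a home-nation competitor, so the next rule applies.
Amari and Eriksen both have date of most recent title Apr 28, 1999, so the next rule applies.
Among Amari and Eriksen, alphabetically by surname: Amari before Eriksen.
Among Greco, Leclerc and Beaumont, a home-nation competitor before not a home-nation competitor: Greco and Leclerc (a home-nation competitor) before Beaumont (not a home-nation competitor).
Greco and Leclerc both have date of most recent title Sep 10, 2013, so the next rule applies.
Among Greco and Leclerc, alphabetically by surname: Greco before Leclerc.
Farouk and Tanaka are each not a home-nation competitor, so the next rule applies.
Farouk and Tanaka both have date of most recent title Jan 18, 2018, so the next rule applies.
Among Farouk and Tanaka, alphabetically by surname: Farouk before Tanaka.
So Amari takes precedence.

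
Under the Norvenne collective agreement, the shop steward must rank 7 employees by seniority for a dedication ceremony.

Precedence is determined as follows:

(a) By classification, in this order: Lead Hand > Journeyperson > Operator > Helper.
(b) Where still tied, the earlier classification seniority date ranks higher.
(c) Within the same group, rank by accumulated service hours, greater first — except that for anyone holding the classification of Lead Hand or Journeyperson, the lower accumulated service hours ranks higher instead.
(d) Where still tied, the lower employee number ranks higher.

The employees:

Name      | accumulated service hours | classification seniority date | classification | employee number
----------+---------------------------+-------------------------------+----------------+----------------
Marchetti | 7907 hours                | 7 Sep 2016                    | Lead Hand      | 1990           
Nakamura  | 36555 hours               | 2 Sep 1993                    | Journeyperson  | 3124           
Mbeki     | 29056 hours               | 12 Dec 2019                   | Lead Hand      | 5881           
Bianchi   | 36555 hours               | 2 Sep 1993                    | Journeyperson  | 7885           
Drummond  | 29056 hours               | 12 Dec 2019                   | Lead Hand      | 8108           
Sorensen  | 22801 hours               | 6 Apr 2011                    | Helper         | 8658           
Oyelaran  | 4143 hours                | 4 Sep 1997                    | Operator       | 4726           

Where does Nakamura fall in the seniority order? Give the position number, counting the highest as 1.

4

By classification: Marchetti, Mbeki and Drummond (Lead Hand); then Nakamura and Bianchi (Journeyperson); then Oyelaran (Operator); then Sorensen (Helper).
Among Marchetti, Mbeki and Drummond, by classification seniority date (earlier first): Marchetti (7 Sep 2016) before Mbeki and Drummond (12 Dec 2019).
Mbeki and Drummond both have accumulated service hours 29056 hours, so the next rule applies.
Among Mbeki and Drummond, by employee number (lower first): Mbeki (5881) before Drummond (8108).
Nakamura and Bianchi both have classification seniority date 2 Sep 1993, so the next rule applies.
Nakamura and Bianchi both have accumulated service hours 36555 hours, so the next rule applies.
Among Nakamura and Bianchi, by employee number (lower first): Nakamura (3124) before Bianchi (7885).
Order: Marchetti, Mbeki, Drummond, Nakamura, Bianchi, Oyelaran, Sorensen. So position 4.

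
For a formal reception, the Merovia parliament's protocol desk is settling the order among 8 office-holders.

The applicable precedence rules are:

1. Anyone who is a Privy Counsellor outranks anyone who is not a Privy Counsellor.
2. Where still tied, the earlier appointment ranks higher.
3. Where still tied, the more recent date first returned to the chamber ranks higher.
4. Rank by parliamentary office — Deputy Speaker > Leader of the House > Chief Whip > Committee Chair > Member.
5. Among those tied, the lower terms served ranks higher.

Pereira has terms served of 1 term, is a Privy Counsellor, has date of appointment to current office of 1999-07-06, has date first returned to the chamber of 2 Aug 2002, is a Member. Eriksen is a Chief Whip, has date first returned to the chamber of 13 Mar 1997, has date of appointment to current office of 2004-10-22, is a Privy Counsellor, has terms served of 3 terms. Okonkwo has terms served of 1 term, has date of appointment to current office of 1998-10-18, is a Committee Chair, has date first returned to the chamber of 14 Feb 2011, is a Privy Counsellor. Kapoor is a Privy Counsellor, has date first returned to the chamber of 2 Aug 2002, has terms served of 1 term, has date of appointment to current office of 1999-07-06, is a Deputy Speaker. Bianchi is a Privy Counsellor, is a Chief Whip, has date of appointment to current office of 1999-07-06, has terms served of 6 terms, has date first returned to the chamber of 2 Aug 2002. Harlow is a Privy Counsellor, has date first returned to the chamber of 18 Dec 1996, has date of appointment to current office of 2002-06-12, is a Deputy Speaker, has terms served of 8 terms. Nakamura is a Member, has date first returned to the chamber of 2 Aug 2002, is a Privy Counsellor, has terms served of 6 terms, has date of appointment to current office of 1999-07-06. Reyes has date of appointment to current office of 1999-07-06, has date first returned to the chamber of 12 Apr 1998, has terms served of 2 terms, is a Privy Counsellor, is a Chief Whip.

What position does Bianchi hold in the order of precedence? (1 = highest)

3

By the first rule: Okonkwo, Kapoor, Bianchi, Pereira, Nakamura, Reyes, Harlow and Eriksen (each a Privy Counsellor).
Among Okonkwo, Kapoor, Bianchi, Pereira, Nakamura, Reyes, Harlow and Eriksen, by date of appointment to current office (earlier first): Okonkwo (1998-10-18) before Kapoor, Bianchi, Pereira, Nakamura and Reyes (1999-07-06) before Harlow (2002-06-12) before Eriksen (2004-10-22).
Among Kapoor, Bianchi, Pereira, Nakamura and Reyes, by date first returned to the chamber (later first): Kapoor, Bianchi, Pereira and Nakamura (2 Aug 2002) before Reyes (12 Apr 1998).
Among Kapoor, Bianchi, Pereira and Nakamura, by parliamentary office: Kapoor (Deputy Speaker) before Bianchi (Chief Whip) before Pereira and Nakamura (Member).
Among Pereira and Nakamura, by terms served (lower first): Pereira (1 term) before Nakamura (6 terms).
Order: Okonkwo, Kapoor, Bianchi, Pereira, Nakamura, Reyes, Harlow, Eriksen. So position 3.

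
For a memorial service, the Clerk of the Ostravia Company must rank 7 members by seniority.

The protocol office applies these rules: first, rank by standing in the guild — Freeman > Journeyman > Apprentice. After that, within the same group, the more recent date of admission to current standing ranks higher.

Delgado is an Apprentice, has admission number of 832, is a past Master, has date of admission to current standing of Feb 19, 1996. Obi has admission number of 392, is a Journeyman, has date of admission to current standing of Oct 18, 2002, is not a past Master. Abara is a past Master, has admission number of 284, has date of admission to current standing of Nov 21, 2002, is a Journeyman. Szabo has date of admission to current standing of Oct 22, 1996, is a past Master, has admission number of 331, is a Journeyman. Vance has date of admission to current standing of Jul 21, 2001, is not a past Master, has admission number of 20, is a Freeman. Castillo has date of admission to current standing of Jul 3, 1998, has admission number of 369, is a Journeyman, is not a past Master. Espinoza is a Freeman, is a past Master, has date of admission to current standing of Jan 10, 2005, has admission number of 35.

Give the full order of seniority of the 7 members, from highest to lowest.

Espinoza, Vance, Abara, Obi, Castillo, Szabo, Delgado

By standing in the guild: Espinoza and Vance (Freeman); then Abara, Obi, Castillo and Szabo (Journeyman); then Delgado (Apprentice).
Among Espinoza and Vance, by date of admission to current standing (later first): Espinoza (Jan 10, 2005) before Vance (Jul 21, 2001).
Among Abara, Obi, Castillo and Szabo, by date of admission to current standing (later first): Abara (Nov 21, 2002) before Obi (Oct 18, 2002) before Castillo (Jul 3, 1998) before Szabo (Oct 22, 1996).
Full order: Espinoza, Vance, Abara, Obi, Castillo, Szabo, Delgado.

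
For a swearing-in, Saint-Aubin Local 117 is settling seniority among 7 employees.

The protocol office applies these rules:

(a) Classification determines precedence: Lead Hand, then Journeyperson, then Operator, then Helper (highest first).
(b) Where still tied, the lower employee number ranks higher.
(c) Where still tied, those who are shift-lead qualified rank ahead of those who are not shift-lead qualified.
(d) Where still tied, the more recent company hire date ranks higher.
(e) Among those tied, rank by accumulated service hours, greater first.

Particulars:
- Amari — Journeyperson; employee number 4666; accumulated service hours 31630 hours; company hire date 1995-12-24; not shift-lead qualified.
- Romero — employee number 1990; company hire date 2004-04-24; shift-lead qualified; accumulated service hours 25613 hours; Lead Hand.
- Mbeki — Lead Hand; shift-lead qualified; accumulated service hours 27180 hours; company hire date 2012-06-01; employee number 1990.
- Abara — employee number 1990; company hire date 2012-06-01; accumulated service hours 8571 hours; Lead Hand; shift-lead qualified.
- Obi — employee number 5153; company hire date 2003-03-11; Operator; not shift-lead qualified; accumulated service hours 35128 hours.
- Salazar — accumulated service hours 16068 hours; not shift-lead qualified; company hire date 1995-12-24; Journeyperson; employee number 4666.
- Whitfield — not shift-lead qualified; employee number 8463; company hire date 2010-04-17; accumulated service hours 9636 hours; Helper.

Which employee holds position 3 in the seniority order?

By classification: Mbeki, Abara and Romero (Lead Hand); then Amari and Salazar (Journeyperson); then Obi (Operator); then Whitfield (Helper).
Mbeki, Abara and Romero all have employee number 1990, so the next rule applies.
Mbeki, Abara and Romero are each shift-lead qualified, so the next rule applies.
Among Mbeki, Abara and Romero, by company hire date (later first): Mbeki and Abara (2012-06-01) before Romero (2004-04-24).
Among Mbeki and Abara, by accumulated service hours (higher first): Mbeki (27180 hours) before Abara (8571 hours).
Amari and Salazar both have employee number 4666, so the next rule applies.
Amari and Salazar are each not shift-lead qualified, so the next rule applies.
Amari and Salazar both have company hire date 1995-12-24, so the next rule applies.
Among Amari and Salazar, by accumulated service hours (higher first): Amari (31630 hours) before Salazar (16068 hours).
Order: Mbeki, Abara, Romero, Amari, Salazar, Obi, Whitfield.

Romero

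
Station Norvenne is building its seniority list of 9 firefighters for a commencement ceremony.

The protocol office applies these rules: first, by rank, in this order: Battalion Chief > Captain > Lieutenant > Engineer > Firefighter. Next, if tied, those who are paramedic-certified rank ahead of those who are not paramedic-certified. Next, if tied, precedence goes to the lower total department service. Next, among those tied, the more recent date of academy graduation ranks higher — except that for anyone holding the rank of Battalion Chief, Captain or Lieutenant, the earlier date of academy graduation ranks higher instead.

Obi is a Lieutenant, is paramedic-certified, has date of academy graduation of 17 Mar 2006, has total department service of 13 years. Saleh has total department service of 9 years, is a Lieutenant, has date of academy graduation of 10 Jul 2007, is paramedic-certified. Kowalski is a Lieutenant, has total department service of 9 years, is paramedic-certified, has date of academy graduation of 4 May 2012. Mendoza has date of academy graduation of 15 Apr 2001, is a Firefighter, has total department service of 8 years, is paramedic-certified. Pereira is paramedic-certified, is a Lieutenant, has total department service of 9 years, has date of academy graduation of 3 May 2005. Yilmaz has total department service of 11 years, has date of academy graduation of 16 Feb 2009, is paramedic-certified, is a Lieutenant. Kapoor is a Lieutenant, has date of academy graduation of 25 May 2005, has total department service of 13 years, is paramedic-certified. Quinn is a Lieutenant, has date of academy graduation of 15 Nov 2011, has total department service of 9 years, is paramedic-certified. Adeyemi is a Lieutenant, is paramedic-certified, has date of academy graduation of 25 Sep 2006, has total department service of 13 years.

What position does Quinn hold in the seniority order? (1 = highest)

3

By rank: Pereira, Saleh, Quinn, Kowalski, Yilmaz, Kapoor, Obi and Adeyemi (Lieutenant); then Mendoza (Firefighter).
Pereira, Saleh, Quinn, Kowalski, Yilmaz, Kapoor, Obi and Adeyemi are each paramedic-certified, so the next rule applies.
Among Pereira, Saleh, Quinn, Kowalski, Yilmaz, Kapoor, Obi and Adeyemi, by total department service (lower first): Pereira, Saleh, Quinn and Kowalski (9 years) before Yilmaz (11 years) before Kapoor, Obi and Adeyemi (13 years).
Among Pereira, Saleh, Quinn and Kowalski, by date of academy graduation (earlier first) (reversed rule for this group): Pereira (3 May 2005) before Saleh (10 Jul 2007) before Quinn (15 Nov 2011) before Kowalski (4 May 2012).
Among Kapoor, Obi and Adeyemi, by date of academy graduation (earlier first) (reversed rule for this group): Kapoor (25 May 2005) before Obi (17 Mar 2006) before Adeyemi (25 Sep 2006).
Order: Pereira, Saleh, Quinn, Kowalski, Yilmaz, Kapoor, Obi, Adeyemi, Mendoza. So position 3.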